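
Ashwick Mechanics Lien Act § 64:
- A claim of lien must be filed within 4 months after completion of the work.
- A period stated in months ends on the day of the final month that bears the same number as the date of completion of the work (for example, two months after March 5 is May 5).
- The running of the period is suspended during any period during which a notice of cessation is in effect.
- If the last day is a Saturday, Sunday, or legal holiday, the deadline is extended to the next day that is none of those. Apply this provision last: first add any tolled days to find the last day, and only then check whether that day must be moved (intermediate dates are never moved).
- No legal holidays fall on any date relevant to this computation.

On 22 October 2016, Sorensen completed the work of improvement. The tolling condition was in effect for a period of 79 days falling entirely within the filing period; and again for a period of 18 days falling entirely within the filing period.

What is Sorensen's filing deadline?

May 30, 2017

4 months after 22 October 2016 is February 22, 2017.
Tolling adds 79 days: February 22, 2017 + 79 days = May 12, 2017.
Tolling adds 18 days: May 12, 2017 + 18 days = May 30, 2017.
May 30, 2017 is a Tuesday and not a legal holiday, so no extension applies.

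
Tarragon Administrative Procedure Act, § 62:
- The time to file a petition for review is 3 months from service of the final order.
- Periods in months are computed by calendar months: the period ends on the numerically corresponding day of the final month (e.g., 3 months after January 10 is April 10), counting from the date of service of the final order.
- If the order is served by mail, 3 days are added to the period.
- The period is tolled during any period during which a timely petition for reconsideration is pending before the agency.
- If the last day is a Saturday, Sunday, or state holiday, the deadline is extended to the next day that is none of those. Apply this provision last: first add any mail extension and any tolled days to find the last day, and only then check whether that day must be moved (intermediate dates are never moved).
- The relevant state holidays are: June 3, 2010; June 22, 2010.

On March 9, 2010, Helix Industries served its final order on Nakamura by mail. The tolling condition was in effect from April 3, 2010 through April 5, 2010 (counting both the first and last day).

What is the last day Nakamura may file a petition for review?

June 15, 2010

3 months after March 9, 2010 is June 9, 2010.
Service was by mail, adding 3 days: June 9, 2010 + 3 days = June 12, 2010.
From April 3, 2010 through April 5, 2010 inclusive is 3 days; tolling adds 3 days: June 12, 2010 + 3 days = June 15, 2010.
June 15, 2010 is a Tuesday and not a state holiday, so no extension applies.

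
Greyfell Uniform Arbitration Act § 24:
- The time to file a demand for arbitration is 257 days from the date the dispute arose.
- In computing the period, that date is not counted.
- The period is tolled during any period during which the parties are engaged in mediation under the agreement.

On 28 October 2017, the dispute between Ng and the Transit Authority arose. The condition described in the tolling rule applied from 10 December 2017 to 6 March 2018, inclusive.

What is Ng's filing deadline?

257 days after 28 October 2017 is July 12, 2018.
From December 10, 2017 through March 6, 2018 inclusive is 87 days; tolling adds 87 days: July 12, 2018 + 87 days = October 7, 2018.

October 7, 2018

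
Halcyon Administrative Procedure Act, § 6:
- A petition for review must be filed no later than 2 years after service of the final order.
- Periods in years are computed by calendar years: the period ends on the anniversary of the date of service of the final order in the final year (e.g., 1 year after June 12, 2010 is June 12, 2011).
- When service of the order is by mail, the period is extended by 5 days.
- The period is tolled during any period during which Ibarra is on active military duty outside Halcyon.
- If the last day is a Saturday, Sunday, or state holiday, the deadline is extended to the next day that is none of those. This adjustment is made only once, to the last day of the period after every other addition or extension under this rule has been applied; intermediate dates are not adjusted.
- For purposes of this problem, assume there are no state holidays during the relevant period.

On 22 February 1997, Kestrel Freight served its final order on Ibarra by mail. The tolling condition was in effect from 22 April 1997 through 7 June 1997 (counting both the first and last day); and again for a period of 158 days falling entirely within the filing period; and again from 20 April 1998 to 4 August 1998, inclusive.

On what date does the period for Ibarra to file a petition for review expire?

2 years after 22 February 1997 is February 22, 1999.
Service was by mail, adding 5 days: February 22, 1999 + 5 days = February 27, 1999.
From April 22, 1997 through June 7, 1997 inclusive is 47 days; tolling adds 47 days: February 27, 1999 + 47 days = April 15, 1999.
Tolling adds 158 days: April 15, 1999 + 158 days = September 20, 1999.
From April 20, 1998 through August 4, 1998 inclusive is 107 days; tolling adds 107 days: September 20, 1999 + 107 days = January 5, 2000.
January 5, 2000 is a Wednesday and not a state holiday, so no extension applies.

January 5, 2000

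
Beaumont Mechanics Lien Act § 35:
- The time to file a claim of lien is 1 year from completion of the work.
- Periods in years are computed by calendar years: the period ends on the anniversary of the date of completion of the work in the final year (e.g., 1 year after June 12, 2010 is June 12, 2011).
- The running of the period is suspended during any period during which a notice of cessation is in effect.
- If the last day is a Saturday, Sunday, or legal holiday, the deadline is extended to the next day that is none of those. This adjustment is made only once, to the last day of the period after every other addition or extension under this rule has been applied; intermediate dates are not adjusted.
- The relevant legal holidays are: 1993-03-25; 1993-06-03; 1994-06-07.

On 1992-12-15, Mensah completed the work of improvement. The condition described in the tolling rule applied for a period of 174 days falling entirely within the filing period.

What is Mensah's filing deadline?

June 8, 1994

1 year after 1992-12-15 is December 15, 1993.
Tolling adds 174 days: December 15, 1993 + 174 days = June 7, 1994.
June 7, 1994 is a listed holiday. The next qualifying day is June 8, 1994.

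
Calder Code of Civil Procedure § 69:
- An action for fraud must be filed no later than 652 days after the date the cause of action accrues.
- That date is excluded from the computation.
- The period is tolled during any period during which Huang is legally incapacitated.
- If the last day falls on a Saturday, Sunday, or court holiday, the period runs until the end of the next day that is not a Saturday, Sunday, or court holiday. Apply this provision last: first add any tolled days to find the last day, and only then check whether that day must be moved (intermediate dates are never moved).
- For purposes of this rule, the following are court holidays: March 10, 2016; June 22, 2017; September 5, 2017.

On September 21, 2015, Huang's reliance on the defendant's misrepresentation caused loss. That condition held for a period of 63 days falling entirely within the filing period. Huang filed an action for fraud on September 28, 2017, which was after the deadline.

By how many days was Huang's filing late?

22 days

652 days after September 21, 2015 is July 4, 2017.
Tolling adds 63 days: July 4, 2017 + 63 days = September 5, 2017.
September 5, 2017 is a listed holiday. The next qualifying day is September 6, 2017.
The deadline is September 6, 2017; from September 6, 2017 to September 28, 2017 is 22 days.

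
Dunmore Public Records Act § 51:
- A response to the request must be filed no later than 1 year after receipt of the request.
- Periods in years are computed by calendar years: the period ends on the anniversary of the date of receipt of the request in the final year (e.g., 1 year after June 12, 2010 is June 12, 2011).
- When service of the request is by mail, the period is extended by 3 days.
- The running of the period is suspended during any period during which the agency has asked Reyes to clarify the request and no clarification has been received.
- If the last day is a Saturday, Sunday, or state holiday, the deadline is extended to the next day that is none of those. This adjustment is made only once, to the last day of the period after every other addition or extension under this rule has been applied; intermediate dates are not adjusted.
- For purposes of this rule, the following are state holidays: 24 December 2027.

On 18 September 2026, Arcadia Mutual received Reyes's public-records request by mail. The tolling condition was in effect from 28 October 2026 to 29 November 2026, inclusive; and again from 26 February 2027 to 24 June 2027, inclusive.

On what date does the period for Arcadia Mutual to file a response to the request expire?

February 21, 2028

1 year after 18 September 2026 is September 18, 2027.
Service was by mail, adding 3 days: September 18, 2027 + 3 days = September 21, 2027.
From October 28, 2026 through November 29, 2026 inclusive is 33 days; tolling adds 33 days: September 21, 2027 + 33 days = October 24, 2027.
From February 26, 2027 through June 24, 2027 inclusive is 119 days; tolling adds 119 days: October 24, 2027 + 119 days = February 20, 2028.
February 20, 2028 is Sunday. The next qualifying day is February 21, 2028.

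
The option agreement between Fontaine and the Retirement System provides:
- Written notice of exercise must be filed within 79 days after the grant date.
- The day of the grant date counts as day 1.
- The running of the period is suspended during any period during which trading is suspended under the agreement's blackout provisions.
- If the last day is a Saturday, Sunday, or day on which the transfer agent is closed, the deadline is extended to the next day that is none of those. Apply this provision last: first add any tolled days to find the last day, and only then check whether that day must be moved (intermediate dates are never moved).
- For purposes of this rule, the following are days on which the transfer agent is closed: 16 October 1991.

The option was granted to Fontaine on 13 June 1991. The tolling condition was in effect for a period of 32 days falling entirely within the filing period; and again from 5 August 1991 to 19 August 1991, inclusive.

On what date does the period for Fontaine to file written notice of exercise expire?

Counting 13 June 1991 as day 1, day 79 is August 30, 1991.
Tolling adds 32 days: August 30, 1991 + 32 days = October 1, 1991.
From August 5, 1991 through August 19, 1991 inclusive is 15 days; tolling adds 15 days: October 1, 1991 + 15 days = October 16, 1991.
October 16, 1991 is a listed holiday. The next qualifying day is October 17, 1991.

October 17, 1991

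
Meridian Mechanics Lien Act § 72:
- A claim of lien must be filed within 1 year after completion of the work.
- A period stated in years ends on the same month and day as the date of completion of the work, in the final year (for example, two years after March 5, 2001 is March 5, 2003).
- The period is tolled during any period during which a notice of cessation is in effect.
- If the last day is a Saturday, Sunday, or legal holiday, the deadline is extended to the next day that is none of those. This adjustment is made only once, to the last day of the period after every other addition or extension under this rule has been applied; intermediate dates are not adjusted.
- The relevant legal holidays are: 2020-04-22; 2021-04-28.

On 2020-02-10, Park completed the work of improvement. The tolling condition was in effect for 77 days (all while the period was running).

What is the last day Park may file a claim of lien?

1 year after 2020-02-10 is February 10, 2021.
Tolling adds 77 days: February 10, 2021 + 77 days = April 28, 2021.
April 28, 2021 is a listed holiday. The next qualifying day is April 29, 2021.

April 29, 2021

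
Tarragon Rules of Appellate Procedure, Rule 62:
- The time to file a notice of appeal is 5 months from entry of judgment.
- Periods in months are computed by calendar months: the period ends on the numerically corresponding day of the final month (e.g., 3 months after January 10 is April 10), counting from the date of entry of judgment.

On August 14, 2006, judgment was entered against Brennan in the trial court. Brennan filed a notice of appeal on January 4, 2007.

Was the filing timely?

Yes

5 months after August 14, 2006 is January 14, 2007.
The deadline is January 14, 2007; the filing on January 4, 2007 is on or before that date.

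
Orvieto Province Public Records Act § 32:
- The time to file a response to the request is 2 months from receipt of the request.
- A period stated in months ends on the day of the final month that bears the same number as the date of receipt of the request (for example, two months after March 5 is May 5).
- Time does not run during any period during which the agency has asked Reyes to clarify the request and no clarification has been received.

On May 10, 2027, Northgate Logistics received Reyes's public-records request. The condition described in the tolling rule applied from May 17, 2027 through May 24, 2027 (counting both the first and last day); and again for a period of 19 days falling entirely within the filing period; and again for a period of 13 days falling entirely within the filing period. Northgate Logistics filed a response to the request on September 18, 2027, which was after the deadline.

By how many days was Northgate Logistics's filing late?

2 months after May 10, 2027 is July 10, 2027.
From May 17, 2027 through May 24, 2027 inclusive is 8 days; tolling adds 8 days: July 10, 2027 + 8 days = July 18, 2027.
Tolling adds 19 days: July 18, 2027 + 19 days = August 6, 2027.
Tolling adds 13 days: August 6, 2027 + 13 days = August 19, 2027.
The deadline is August 19, 2027; from August 19, 2027 to September 18, 2027 is 30 days.

30 days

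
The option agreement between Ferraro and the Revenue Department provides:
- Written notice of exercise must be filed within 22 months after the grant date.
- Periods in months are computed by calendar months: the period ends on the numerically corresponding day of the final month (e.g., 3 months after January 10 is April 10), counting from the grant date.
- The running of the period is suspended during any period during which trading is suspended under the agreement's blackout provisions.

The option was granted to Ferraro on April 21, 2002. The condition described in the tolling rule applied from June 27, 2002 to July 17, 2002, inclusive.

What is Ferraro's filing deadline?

22 months after April 21, 2002 is February 21, 2004.
From June 27, 2002 through July 17, 2002 inclusive is 21 days; tolling adds 21 days: February 21, 2004 + 21 days = March 13, 2004.

March 13, 2004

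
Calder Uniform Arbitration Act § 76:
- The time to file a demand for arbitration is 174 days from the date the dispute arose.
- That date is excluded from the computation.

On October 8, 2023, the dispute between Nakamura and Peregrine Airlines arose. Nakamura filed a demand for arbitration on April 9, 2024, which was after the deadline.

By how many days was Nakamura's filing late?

10 days

174 days after October 8, 2023 is March 30, 2024.
The deadline is March 30, 2024; from March 30, 2024 to April 9, 2024 is 10 days.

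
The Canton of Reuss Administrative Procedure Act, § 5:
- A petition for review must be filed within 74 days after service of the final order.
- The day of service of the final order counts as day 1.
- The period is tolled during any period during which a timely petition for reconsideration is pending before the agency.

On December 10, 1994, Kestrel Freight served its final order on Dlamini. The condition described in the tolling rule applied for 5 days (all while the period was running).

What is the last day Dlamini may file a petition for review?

February 26, 1995

Counting December 10, 1994 as day 1, day 74 is February 21, 1995.
Tolling adds 5 days: February 21, 1995 + 5 days = February 26, 1995.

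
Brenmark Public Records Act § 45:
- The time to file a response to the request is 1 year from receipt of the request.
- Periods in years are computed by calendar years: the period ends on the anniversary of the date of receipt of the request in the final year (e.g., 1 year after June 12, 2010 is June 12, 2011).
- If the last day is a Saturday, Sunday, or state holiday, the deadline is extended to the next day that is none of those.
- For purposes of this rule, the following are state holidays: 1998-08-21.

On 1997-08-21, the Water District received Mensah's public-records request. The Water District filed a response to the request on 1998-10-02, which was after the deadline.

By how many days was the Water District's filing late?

39 days

1 year after 1997-08-21 is August 21, 1998.
August 21, 1998 is a listed holiday; August 22, 1998 is Saturday; August 23, 1998 is Sunday. The next qualifying day is August 24, 1998.
The deadline is August 24, 1998; from August 24, 1998 to October 2, 1998 is 39 days.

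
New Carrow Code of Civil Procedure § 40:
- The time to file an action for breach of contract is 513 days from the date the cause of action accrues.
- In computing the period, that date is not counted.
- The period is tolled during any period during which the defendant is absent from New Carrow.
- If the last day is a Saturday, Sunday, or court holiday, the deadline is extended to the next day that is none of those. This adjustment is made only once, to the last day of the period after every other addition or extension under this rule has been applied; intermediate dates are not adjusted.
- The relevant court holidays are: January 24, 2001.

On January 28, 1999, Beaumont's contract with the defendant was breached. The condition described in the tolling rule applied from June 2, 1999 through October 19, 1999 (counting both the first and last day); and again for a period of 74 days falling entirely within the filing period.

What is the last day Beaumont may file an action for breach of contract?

513 days after January 28, 1999 is June 24, 2000.
From June 2, 1999 through October 19, 1999 inclusive is 140 days; tolling adds 140 days: June 24, 2000 + 140 days = November 11, 2000.
Tolling adds 74 days: November 11, 2000 + 74 days = January 24, 2001.
January 24, 2001 is a listed holiday. The next qualifying day is January 25, 2001.

January 25, 2001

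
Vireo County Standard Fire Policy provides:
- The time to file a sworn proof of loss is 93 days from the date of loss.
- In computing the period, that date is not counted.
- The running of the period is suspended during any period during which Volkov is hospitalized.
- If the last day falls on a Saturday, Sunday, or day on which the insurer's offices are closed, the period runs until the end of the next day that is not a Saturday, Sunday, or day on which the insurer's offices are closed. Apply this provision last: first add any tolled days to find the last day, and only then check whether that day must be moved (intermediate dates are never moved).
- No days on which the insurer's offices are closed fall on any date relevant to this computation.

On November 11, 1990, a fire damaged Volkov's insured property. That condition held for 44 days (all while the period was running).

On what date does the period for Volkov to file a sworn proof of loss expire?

93 days after November 11, 1990 is February 12, 1991.
Tolling adds 44 days: February 12, 1991 + 44 days = March 28, 1991.
March 28, 1991 is a Thursday and not a day on which the insurer's offices are closed, so no extension applies.

March 28, 1991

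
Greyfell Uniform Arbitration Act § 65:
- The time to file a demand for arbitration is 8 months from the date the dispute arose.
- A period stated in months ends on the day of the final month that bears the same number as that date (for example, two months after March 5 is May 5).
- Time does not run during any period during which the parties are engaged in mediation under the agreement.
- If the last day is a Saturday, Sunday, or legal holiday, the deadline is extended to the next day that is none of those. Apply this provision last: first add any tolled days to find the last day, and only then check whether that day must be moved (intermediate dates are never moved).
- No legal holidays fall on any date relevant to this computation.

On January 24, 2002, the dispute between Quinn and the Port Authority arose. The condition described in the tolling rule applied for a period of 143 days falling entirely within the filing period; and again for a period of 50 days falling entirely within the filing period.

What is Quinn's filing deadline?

8 months after January 24, 2002 is September 24, 2002.
Tolling adds 143 days: September 24, 2002 + 143 days = February 14, 2003.
Tolling adds 50 days: February 14, 2003 + 50 days = April 5, 2003.
April 5, 2003 is Saturday; April 6, 2003 is Sunday. The next qualifying day is April 7, 2003.

April 7, 2003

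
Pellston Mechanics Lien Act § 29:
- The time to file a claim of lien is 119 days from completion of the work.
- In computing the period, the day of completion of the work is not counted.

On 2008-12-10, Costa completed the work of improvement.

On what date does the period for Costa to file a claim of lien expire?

April 8, 2009

119 days after 2008-12-10 is April 8, 2009.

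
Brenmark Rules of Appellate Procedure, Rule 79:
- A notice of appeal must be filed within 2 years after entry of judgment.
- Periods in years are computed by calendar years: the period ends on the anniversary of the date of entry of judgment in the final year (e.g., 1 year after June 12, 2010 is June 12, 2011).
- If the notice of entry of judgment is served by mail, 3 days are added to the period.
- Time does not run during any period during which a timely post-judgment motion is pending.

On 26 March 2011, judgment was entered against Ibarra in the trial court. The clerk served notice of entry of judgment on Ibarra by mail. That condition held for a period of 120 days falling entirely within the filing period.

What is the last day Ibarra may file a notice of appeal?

2 years after 26 March 2011 is March 26, 2013.
Service was by mail, adding 3 days: March 26, 2013 + 3 days = March 29, 2013.
Tolling adds 120 days: March 29, 2013 + 120 days = July 27, 2013.

July 27, 2013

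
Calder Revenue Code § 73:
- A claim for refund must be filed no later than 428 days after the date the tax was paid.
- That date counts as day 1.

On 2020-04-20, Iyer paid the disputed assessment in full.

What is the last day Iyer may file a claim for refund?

Counting 2020-04-20 as day 1, day 428 is June 21, 2021.

June 21, 2021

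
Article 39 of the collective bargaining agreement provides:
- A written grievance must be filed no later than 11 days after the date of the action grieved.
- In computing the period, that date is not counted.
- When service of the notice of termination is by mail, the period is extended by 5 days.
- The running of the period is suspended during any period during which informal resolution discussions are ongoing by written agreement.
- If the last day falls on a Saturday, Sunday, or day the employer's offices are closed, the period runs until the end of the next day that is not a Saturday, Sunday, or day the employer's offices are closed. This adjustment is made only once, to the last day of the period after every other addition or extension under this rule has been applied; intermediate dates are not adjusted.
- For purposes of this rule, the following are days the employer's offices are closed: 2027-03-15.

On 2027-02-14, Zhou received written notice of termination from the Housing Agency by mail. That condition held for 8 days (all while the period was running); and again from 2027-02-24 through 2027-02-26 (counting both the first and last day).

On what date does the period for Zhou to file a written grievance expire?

March 16, 2027

11 days after 2027-02-14 is February 25, 2027.
Service was by mail, adding 5 days: February 25, 2027 + 5 days = March 2, 2027.
Tolling adds 8 days: March 2, 2027 + 8 days = March 10, 2027.
From February 24, 2027 through February 26, 2027 inclusive is 3 days; tolling adds 3 days: March 10, 2027 + 3 days = March 13, 2027.
March 13, 2027 is Saturday; March 14, 2027 is Sunday; March 15, 2027 is a listed holiday. The next qualifying day is March 16, 2027.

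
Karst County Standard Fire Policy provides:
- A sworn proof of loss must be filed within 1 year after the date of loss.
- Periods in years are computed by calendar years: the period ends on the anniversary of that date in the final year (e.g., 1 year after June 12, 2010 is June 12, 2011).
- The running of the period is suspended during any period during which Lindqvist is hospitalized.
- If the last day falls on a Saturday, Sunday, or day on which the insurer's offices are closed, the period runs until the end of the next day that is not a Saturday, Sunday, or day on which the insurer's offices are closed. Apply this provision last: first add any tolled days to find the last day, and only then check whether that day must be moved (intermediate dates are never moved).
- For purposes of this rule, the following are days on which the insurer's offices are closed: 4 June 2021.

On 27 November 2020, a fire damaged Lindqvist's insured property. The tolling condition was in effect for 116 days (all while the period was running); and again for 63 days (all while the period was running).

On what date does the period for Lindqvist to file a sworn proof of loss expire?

1 year after 27 November 2020 is November 27, 2021.
Tolling adds 116 days: November 27, 2021 + 116 days = March 23, 2022.
Tolling adds 63 days: March 23, 2022 + 63 days = May 25, 2022.
May 25, 2022 is a Wednesday and not a day on which the insurer's offices are closed, so no extension applies.

May 25, 2022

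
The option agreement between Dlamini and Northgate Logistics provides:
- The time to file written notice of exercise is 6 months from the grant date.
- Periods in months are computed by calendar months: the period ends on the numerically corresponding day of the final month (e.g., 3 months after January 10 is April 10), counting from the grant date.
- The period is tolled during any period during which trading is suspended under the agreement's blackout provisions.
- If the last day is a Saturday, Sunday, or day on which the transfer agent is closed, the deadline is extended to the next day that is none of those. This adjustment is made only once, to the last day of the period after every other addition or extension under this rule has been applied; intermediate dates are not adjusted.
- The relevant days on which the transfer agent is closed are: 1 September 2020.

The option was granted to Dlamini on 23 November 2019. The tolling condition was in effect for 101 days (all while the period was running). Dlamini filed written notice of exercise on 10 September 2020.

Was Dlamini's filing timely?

No

6 months after 23 November 2019 is May 23, 2020.
Tolling adds 101 days: May 23, 2020 + 101 days = September 1, 2020.
September 1, 2020 is a listed holiday. The next qualifying day is September 2, 2020.
The deadline is September 2, 2020; the filing on September 10, 2020 is after that date.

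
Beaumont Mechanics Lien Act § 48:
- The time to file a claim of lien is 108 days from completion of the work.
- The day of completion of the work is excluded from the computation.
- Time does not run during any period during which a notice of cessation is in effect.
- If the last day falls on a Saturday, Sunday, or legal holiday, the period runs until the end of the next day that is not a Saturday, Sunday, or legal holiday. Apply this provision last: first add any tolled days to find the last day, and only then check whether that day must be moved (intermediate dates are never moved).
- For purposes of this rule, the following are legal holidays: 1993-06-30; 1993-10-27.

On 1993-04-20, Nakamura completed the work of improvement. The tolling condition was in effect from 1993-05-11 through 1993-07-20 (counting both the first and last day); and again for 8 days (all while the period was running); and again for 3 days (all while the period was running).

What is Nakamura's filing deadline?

108 days after 1993-04-20 is August 6, 1993.
From May 11, 1993 through July 20, 1993 inclusive is 71 days; tolling adds 71 days: August 6, 1993 + 71 days = October 16, 1993.
Tolling adds 8 days: October 16, 1993 + 8 days = October 24, 1993.
Tolling adds 3 days: October 24, 1993 + 3 days = October 27, 1993.
October 27, 1993 is a listed holiday. The next qualifying day is October 28, 1993.

October 28, 1993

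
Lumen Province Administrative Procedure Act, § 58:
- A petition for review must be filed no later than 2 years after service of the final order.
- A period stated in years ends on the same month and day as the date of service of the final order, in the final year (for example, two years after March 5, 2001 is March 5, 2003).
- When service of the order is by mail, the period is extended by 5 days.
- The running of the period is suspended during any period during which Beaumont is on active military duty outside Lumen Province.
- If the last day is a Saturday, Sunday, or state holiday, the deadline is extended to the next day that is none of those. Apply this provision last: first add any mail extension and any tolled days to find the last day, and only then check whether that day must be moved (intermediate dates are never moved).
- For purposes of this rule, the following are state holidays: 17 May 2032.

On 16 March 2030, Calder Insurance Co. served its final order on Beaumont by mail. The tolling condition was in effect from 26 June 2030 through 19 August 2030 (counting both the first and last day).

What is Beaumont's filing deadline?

2 years after 16 March 2030 is March 16, 2032.
Service was by mail, adding 5 days: March 16, 2032 + 5 days = March 21, 2032.
From June 26, 2030 through August 19, 2030 inclusive is 55 days; tolling adds 55 days: March 21, 2032 + 55 days = May 15, 2032.
May 15, 2032 is Saturday; May 16, 2032 is Sunday; May 17, 2032 is a listed holiday. The next qualifying day is May 18, 2032.

May 18, 2032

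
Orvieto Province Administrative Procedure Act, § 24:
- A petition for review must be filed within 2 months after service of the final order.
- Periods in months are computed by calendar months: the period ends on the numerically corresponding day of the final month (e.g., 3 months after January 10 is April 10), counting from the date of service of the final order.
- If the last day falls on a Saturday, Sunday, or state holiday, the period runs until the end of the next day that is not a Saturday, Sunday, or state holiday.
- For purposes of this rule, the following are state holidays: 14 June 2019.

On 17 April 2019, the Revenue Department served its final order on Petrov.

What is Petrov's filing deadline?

June 17, 2019

2 months after 17 April 2019 is June 17, 2019.
June 17, 2019 is a Monday and not a state holiday, so no extension applies.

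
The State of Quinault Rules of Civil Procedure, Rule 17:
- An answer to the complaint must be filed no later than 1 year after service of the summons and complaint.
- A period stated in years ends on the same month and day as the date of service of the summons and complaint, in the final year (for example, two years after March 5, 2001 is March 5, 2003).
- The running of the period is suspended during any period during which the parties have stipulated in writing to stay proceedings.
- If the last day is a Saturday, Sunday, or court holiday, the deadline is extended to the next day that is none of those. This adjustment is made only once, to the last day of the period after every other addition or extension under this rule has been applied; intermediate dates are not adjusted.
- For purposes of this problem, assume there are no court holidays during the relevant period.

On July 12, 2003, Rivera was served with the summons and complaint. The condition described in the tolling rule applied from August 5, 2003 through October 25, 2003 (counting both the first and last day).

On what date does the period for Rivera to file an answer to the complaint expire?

October 4, 2004

1 year after July 12, 2003 is July 12, 2004.
From August 5, 2003 through October 25, 2003 inclusive is 82 days; tolling adds 82 days: July 12, 2004 + 82 days = October 2, 2004.
October 2, 2004 is Saturday; October 3, 2004 is Sunday. The next qualifying day is October 4, 2004.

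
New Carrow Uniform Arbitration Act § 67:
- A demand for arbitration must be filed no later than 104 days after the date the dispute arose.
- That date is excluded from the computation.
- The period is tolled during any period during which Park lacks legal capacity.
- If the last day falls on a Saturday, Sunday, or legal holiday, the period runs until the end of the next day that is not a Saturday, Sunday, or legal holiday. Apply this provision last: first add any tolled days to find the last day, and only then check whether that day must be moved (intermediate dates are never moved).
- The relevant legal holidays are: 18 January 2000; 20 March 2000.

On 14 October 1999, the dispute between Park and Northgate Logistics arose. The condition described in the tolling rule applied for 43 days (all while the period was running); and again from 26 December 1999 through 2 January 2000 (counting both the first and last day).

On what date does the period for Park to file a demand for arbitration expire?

104 days after 14 October 1999 is January 26, 2000.
Tolling adds 43 days: January 26, 2000 + 43 days = March 9, 2000.
From December 26, 1999 through January 2, 2000 inclusive is 8 days; tolling adds 8 days: March 9, 2000 + 8 days = March 17, 2000.
March 17, 2000 is a Friday and not a legal holiday, so no extension applies.

March 17, 2000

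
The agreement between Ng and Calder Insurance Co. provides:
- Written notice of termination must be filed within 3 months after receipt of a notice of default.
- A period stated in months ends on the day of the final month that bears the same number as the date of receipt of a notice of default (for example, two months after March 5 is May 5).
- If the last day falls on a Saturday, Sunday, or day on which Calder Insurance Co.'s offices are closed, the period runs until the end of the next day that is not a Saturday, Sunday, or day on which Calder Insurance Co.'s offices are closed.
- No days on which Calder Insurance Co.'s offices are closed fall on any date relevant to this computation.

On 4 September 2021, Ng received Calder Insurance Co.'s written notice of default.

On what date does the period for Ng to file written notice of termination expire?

December 6, 2021

3 months after 4 September 2021 is December 4, 2021.
December 4, 2021 is Saturday; December 5, 2021 is Sunday. The next qualifying day is December 6, 2021.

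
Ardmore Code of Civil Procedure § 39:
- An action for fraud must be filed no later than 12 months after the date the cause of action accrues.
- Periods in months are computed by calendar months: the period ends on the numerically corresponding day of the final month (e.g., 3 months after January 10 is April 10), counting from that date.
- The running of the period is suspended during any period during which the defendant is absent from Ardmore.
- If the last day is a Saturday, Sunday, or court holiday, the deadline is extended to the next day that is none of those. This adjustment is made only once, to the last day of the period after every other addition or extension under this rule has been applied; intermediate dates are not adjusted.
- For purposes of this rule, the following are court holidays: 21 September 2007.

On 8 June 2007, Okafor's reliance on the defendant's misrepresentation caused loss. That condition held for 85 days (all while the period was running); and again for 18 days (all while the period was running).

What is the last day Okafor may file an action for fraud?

September 19, 2008

12 months after 8 June 2007 is June 8, 2008.
Tolling adds 85 days: June 8, 2008 + 85 days = September 1, 2008.
Tolling adds 18 days: September 1, 2008 + 18 days = September 19, 2008.
September 19, 2008 is a Friday and not a court holiday, so no extension applies.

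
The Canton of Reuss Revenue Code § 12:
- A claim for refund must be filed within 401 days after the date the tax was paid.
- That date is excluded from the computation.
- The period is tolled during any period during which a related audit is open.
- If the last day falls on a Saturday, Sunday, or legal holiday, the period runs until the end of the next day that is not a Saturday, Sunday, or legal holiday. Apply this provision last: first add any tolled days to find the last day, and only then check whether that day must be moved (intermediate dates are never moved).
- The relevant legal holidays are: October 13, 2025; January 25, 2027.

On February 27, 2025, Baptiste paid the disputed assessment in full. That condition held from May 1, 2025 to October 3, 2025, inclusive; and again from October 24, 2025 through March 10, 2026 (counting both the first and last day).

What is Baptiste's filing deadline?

401 days after February 27, 2025 is April 4, 2026.
From May 1, 2025 through October 3, 2025 inclusive is 156 days; tolling adds 156 days: April 4, 2026 + 156 days = September 7, 2026.
From October 24, 2025 through March 10, 2026 inclusive is 138 days; tolling adds 138 days: September 7, 2026 + 138 days = January 23, 2027.
January 23, 2027 is Saturday; January 24, 2027 is Sunday; January 25, 2027 is a listed holiday. The next qualifying day is January 26, 2027.

January 26, 2027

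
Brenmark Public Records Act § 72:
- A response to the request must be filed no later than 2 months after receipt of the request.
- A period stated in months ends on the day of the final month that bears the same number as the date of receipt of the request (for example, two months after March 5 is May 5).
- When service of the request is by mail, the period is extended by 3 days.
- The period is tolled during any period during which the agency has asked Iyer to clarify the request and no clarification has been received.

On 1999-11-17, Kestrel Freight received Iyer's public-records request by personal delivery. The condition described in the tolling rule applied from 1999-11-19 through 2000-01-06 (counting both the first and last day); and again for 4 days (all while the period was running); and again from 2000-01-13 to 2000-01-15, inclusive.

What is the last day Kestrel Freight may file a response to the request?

2 months after 1999-11-17 is January 17, 2000.
Service was not by mail, so no mail extension applies.
From November 19, 1999 through January 6, 2000 inclusive is 49 days; tolling adds 49 days: January 17, 2000 + 49 days = March 6, 2000.
Tolling adds 4 days: March 6, 2000 + 4 days = March 10, 2000.
From January 13, 2000 through January 15, 2000 inclusive is 3 days; tolling adds 3 days: March 10, 2000 + 3 days = March 13, 2000.

March 13, 2000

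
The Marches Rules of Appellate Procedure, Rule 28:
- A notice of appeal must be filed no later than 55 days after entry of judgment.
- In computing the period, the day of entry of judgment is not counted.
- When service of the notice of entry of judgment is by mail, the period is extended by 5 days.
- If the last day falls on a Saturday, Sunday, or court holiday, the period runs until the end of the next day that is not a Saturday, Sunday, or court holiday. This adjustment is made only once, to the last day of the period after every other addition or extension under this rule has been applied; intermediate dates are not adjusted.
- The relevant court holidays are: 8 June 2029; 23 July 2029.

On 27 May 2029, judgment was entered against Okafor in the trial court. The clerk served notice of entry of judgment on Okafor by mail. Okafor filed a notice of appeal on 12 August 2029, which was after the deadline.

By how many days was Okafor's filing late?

17 days

55 days after 27 May 2029 is July 21, 2029.
Service was by mail, adding 5 days: July 21, 2029 + 5 days = July 26, 2029.
July 26, 2029 is a Thursday and not a court holiday, so no extension applies.
The deadline is July 26, 2029; from July 26, 2029 to August 12, 2029 is 17 days.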